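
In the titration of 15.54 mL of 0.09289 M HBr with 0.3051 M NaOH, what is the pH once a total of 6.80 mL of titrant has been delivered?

n(acid) = 0.09289 x 0.01554 = 0.001444 mol; n(NaOH) added = 0.3051 x 0.006800 = 0.002075 mol.
Base is in excess by 0.002075 - 0.001444 = 0.0006312 mol in a total volume of 0.02234 L.
[OH^-] = 0.0006312/0.02234 = 0.02825 M, so pOH = 1.55 and pH = 14.00 - 1.55 = 12.45.

12.45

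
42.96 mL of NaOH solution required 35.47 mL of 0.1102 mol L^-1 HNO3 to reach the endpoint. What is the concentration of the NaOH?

n(HNO3) delivered = 0.1102 x 0.03547 = 0.003909 mol.
For a 1:1 reaction, n(NaOH) = 0.003909 mol.
[NaOH] = 0.003909 mol / 0.04296 L = 0.0910 M.

0.0910 M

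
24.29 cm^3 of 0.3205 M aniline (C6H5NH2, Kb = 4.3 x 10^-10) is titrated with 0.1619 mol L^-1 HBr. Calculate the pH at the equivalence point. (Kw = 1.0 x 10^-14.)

2.80

n(C6H5NH2) = 0.3205 x 0.02429 = 0.007785 mol; V(HBr) at equivalence = 0.007785/0.1619 = 0.04808 L.
At equivalence the base is fully converted to C6H5NH3+; total volume = 0.07237 L, so [C6H5NH3+] = 0.007785/0.07237 = 0.1076 M.
Ka(C6H5NH3+) = Kw/Kb = 1.0e-14 / 4.3 x 10^-10 = 2.33e-5.
[H^+] = sqrt(Ka x [C6H5NH3+]) = sqrt(2.33e-5 x 0.1076) = 0.00158 M.
pH = -log(0.00158) = 2.80.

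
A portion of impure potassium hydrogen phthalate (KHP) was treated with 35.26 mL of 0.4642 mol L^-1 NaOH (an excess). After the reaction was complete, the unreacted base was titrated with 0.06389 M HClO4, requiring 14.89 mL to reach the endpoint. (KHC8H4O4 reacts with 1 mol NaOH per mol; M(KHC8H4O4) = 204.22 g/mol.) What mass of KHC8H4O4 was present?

Total n(NaOH) added = 0.4642 x 0.03526 = 0.01637 mol.
n(HClO4) used = 0.06389 x 0.01489 = 0.0009513 mol, which equals the excess n(NaOH).
So n(NaOH) consumed by the sample = 0.01637 - 0.0009513 = 0.01542 mol.
n(KHC8H4O4) = 0.01542 / 1 = 0.01542 mol.
mass = 0.01542 mol x 204.22 g/mol = 3.15 g.

3.15 g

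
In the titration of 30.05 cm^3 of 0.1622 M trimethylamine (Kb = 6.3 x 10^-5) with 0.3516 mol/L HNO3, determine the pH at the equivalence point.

n((CH3)3N) = 0.1622 x 0.03005 = 0.004874 mol; V(HNO3) at equivalence = 0.004874/0.3516 = 0.01386 L.
At equivalence the base is fully converted to (CH3)3NH+; total volume = 0.04391 L, so [(CH3)3NH+] = 0.004874/0.04391 = 0.1110 M.
Ka((CH3)3NH+) = Kw/Kb = 1.0e-14 / 6.3 x 10^-5 = 1.59e-10.
[H^+] = sqrt(Ka x [(CH3)3NH+]) = sqrt(1.59e-10 x 0.1110) = 4.20e-6 M.
pH = -log(4.20e-6) = 5.38.

5.38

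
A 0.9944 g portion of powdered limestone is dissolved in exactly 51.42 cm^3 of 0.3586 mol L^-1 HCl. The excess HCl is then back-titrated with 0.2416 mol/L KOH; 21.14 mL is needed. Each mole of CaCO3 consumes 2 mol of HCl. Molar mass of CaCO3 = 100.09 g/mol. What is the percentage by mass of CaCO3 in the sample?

Total n(HCl) added = 0.3586 x 0.05142 = 0.01844 mol.
n(KOH) used = 0.2416 x 0.02114 = 0.005107 mol, which equals the excess n(HCl).
So n(HCl) consumed by the sample = 0.01844 - 0.005107 = 0.01333 mol.
n(CaCO3) = 0.01333 / 2 = 0.006666 mol.
mass CaCO3 = 0.006666 x 100.09 = 0.6672 g, so %CaCO3 = 0.6672/0.9944 x 100 = 67.1%.

67.1%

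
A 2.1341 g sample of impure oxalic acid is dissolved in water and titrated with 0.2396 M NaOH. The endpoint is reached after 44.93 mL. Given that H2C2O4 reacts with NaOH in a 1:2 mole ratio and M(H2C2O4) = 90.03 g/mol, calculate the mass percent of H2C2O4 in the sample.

n(NaOH) = 0.2396 x 0.04493 = 0.01077 mol.
n(H2C2O4) = 0.01077 / 2 = 0.005383 mol.
mass of H2C2O4 = 0.005383 x 90.03 = 0.4846 g.
% purity = 0.4846 / 2.1341 x 100 = 22.7%.

22.7%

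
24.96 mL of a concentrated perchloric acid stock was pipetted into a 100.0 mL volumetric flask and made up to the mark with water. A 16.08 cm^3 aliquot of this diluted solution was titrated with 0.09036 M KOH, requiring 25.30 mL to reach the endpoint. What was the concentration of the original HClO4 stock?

n(KOH) = 0.09036 x 0.02530 = 0.002286 mol.
n(HClO4) in the aliquot = 0.002286 mol.
[diluted HClO4] = 0.002286 / 0.01608 = 0.1422 M.
Dilution factor = 100.0/24.96 = 4.006, so [stock] = 0.1422 x 4.006 = 0.570 M.

0.570 M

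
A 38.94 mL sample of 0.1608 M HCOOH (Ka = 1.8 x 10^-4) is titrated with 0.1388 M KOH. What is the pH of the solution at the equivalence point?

n(HCOOH) = 0.1608 x 0.03894 = 0.006262 mol; V(KOH) at equivalence = 0.006262/0.1388 = 0.04511 L.
At equivalence all the acid is converted to HCOO-; total volume = 0.03894 + 0.04511 = 0.08405 L, so [HCOO-] = 0.006262/0.08405 = 0.07450 M.
Kb = Kw/Ka = 1.0e-14 / 1.8 x 10^-4 = 5.56e-11.
[OH^-] = sqrt(Kb x [HCOO-]) = sqrt(5.56e-11 x 0.07450) = 2.03e-6 M.
pOH = 5.69, so pH = 14.00 - 5.69 = 8.31.

8.31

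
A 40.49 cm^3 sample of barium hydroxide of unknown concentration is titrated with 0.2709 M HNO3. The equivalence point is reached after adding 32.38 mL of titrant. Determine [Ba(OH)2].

0.108 M

n(HNO3) delivered = 0.2709 x 0.03238 = 0.008772 mol.
The reaction is 1 Ba(OH)2 + 2 HNO3, so n(Ba(OH)2) = 0.008772 x 1/2 = 0.004386 mol.
[Ba(OH)2] = 0.004386 mol / 0.04049 L = 0.108 M.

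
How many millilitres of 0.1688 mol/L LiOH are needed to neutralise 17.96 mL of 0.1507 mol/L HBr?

n(HBr) = 0.1507 mol/L x 0.01796 L = 0.002707 mol.
At equivalence n(LiOH) = n(HBr) = 0.002707 mol.
V(LiOH) = 0.002707 / 0.1688 = 0.01603 L = 16.0 mL.

16.0 mL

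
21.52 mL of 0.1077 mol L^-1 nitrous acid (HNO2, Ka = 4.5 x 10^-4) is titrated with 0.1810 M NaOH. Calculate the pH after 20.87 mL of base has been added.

n(acid) = 0.1077 x 0.02152 = 0.002318 mol; n(NaOH) added = 0.1810 x 0.02087 = 0.003777 mol.
Base is in excess by 0.003777 - 0.002318 = 0.001460 mol in a total volume of 0.04239 L.
[OH^-] = 0.001460/0.04239 = 0.03444 M, so pOH = 1.46 and pH = 14.00 - 1.46 = 12.54.

12.54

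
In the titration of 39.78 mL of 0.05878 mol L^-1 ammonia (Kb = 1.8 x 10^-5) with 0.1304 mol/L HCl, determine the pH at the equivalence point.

n(NH3) = 0.05878 x 0.03978 = 0.002338 mol; V(HCl) at equivalence = 0.002338/0.1304 = 0.01793 L.
At equivalence the base is fully converted to NH4+; total volume = 0.05771 L, so [NH4+] = 0.002338/0.05771 = 0.04052 M.
Ka(NH4+) = Kw/Kb = 1.0e-14 / 1.8 x 10^-5 = 5.56e-10.
[H^+] = sqrt(Ka x [NH4+]) = sqrt(5.56e-10 x 0.04052) = 4.74e-6 M.
pH = -log(4.74e-6) = 5.32.

5.32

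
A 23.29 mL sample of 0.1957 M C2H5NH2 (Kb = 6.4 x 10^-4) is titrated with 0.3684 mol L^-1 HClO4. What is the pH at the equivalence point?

n(C2H5NH2) = 0.1957 x 0.02329 = 0.004558 mol; V(HClO4) at equivalence = 0.004558/0.3684 = 0.01237 L.
At equivalence the base is fully converted to C2H5NH3+; total volume = 0.03566 L, so [C2H5NH3+] = 0.004558/0.03566 = 0.1278 M.
Ka(C2H5NH3+) = Kw/Kb = 1.0e-14 / 6.4 x 10^-4 = 1.56e-11.
[H^+] = sqrt(Ka x [C2H5NH3+]) = sqrt(1.56e-11 x 0.1278) = 1.41e-6 M.
pH = -log(1.41e-6) = 5.85.

5.85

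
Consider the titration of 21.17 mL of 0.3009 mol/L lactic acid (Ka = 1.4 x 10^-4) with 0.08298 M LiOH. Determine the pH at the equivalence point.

8.33

n(HC3H5O3) = 0.3009 x 0.02117 = 0.006370 mol; V(LiOH) at equivalence = 0.006370/0.08298 = 0.07677 L.
At equivalence all the acid is converted to C3H5O3-; total volume = 0.02117 + 0.07677 = 0.09794 L, so [C3H5O3-] = 0.006370/0.09794 = 0.06504 M.
Kb = Kw/Ka = 1.0e-14 / 1.4 x 10^-4 = 7.14e-11.
[OH^-] = sqrt(Kb x [C3H5O3-]) = sqrt(7.14e-11 x 0.06504) = 2.16e-6 M.
pOH = 5.67, so pH = 14.00 - 5.67 = 8.33.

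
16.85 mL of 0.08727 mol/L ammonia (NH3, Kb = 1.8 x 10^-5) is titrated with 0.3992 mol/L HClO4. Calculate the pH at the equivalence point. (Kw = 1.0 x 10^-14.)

5.20

n(NH3) = 0.08727 x 0.01685 = 0.001470 mol; V(HClO4) at equivalence = 0.001470/0.3992 = 0.003684 L.
At equivalence the base is fully converted to NH4+; total volume = 0.02053 L, so [NH4+] = 0.001470/0.02053 = 0.07161 M.
Ka(NH4+) = Kw/Kb = 1.0e-14 / 1.8 x 10^-5 = 5.56e-10.
[H^+] = sqrt(Ka x [NH4+]) = sqrt(5.56e-10 x 0.07161) = 6.31e-6 M.
pH = -log(6.31e-6) = 5.20.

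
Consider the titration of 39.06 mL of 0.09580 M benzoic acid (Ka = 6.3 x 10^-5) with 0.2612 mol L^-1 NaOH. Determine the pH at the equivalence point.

n(C6H5COOH) = 0.09580 x 0.03906 = 0.003742 mol; V(NaOH) at equivalence = 0.003742/0.2612 = 0.01433 L.
At equivalence all the acid is converted to C6H5COO-; total volume = 0.03906 + 0.01433 = 0.05339 L, so [C6H5COO-] = 0.003742/0.05339 = 0.07009 M.
Kb = Kw/Ka = 1.0e-14 / 6.3 x 10^-5 = 1.59e-10.
[OH^-] = sqrt(Kb x [C6H5COO-]) = sqrt(1.59e-10 x 0.07009) = 3.34e-6 M.
pOH = 5.48, so pH = 14.00 - 5.48 = 8.52.

8.52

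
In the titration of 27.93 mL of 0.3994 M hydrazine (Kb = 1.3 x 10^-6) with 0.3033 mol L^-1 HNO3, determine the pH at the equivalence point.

4.44

n(N2H4) = 0.3994 x 0.02793 = 0.01116 mol; V(HNO3) at equivalence = 0.01116/0.3033 = 0.03678 L.
At equivalence the base is fully converted to N2H5+; total volume = 0.06471 L, so [N2H5+] = 0.01116/0.06471 = 0.1724 M.
Ka(N2H5+) = Kw/Kb = 1.0e-14 / 1.3 x 10^-6 = 7.69e-9.
[H^+] = sqrt(Ka x [N2H5+]) = sqrt(7.69e-9 x 0.1724) = 3.64e-5 M.
pH = -log(3.64e-5) = 4.44.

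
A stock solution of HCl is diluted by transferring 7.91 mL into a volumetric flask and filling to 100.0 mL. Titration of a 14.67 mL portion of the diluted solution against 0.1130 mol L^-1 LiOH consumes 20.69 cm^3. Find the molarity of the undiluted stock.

2.01 M

n(LiOH) = 0.1130 x 0.02069 = 0.002338 mol.
n(HCl) in the aliquot = 0.002338 mol.
[diluted HCl] = 0.002338 / 0.01467 = 0.1594 M.
Dilution factor = 100.0/7.910 = 12.64, so [stock] = 0.1594 x 12.64 = 2.01 M.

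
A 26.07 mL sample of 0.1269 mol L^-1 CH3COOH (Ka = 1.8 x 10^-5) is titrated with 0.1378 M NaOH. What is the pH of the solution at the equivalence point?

n(CH3COOH) = 0.1269 x 0.02607 = 0.003308 mol; V(NaOH) at equivalence = 0.003308/0.1378 = 0.02401 L.
At equivalence all the acid is converted to CH3COO-; total volume = 0.02607 + 0.02401 = 0.05008 L, so [CH3COO-] = 0.003308/0.05008 = 0.06606 M.
Kb = Kw/Ka = 1.0e-14 / 1.8 x 10^-5 = 5.56e-10.
[OH^-] = sqrt(Kb x [CH3COO-]) = sqrt(5.56e-10 x 0.06606) = 6.06e-6 M.
pOH = 5.22, so pH = 14.00 - 5.22 = 8.78.

8.78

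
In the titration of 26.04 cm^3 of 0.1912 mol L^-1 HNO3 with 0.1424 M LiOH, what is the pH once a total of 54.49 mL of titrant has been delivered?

n(acid) = 0.1912 x 0.02604 = 0.004979 mol; n(LiOH) added = 0.1424 x 0.05449 = 0.007759 mol.
Base is in excess by 0.007759 - 0.004979 = 0.002781 mol in a total volume of 0.08053 L.
[OH^-] = 0.002781/0.08053 = 0.03453 M, so pOH = 1.46 and pH = 14.00 - 1.46 = 12.54.

12.54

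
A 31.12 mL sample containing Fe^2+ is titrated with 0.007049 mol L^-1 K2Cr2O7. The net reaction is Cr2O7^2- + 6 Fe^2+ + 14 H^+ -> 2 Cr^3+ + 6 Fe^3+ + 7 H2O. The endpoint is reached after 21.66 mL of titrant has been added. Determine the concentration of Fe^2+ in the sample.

0.0294 M

n(K2Cr2O7) = 0.007049 x 0.02166 = 0.0001527 mol.
From the balanced equation, 1 mol K2Cr2O7 reacts with 6 mol Fe^2+, so n(Fe^2+) = 0.0001527 x 6/1 = 0.0009161 mol.
[Fe^2+] = 0.0009161 / 0.03112 L = 0.0294 M.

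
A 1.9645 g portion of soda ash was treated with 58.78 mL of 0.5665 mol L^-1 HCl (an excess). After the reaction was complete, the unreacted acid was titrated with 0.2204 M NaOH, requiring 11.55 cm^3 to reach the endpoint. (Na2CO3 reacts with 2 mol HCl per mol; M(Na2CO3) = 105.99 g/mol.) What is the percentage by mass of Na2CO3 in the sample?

83.0%

Total n(HCl) added = 0.5665 x 0.05878 = 0.03330 mol.
n(NaOH) used = 0.2204 x 0.01155 = 0.002546 mol, which equals the excess n(HCl).
So n(HCl) consumed by the sample = 0.03330 - 0.002546 = 0.03075 mol.
n(Na2CO3) = 0.03075 / 2 = 0.01538 mol.
mass Na2CO3 = 0.01538 x 105.99 = 1.630 g, so %Na2CO3 = 1.630/1.9645 x 100 = 83.0%.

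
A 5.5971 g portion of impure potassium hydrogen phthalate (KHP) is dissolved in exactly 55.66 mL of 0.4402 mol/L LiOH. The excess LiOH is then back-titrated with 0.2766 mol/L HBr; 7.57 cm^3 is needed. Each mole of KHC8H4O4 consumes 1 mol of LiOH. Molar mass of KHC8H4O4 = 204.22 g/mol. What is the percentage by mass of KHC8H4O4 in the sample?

81.8%

Total n(LiOH) added = 0.4402 x 0.05566 = 0.02450 mol.
n(HBr) used = 0.2766 x 0.007570 = 0.002094 mol, which equals the excess n(LiOH).
So n(LiOH) consumed by the sample = 0.02450 - 0.002094 = 0.02241 mol.
n(KHC8H4O4) = 0.02241 / 1 = 0.02241 mol.
mass KHC8H4O4 = 0.02241 x 204.22 = 4.576 g, so %KHC8H4O4 = 4.576/5.5971 x 100 = 81.8%.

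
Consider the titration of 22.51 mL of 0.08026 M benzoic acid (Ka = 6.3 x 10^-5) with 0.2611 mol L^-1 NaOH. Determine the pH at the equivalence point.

n(C6H5COOH) = 0.08026 x 0.02251 = 0.001807 mol; V(NaOH) at equivalence = 0.001807/0.2611 = 0.006919 L.
At equivalence all the acid is converted to C6H5COO-; total volume = 0.02251 + 0.006919 = 0.02943 L, so [C6H5COO-] = 0.001807/0.02943 = 0.06139 M.
Kb = Kw/Ka = 1.0e-14 / 6.3 x 10^-5 = 1.59e-10.
[OH^-] = sqrt(Kb x [C6H5COO-]) = sqrt(1.59e-10 x 0.06139) = 3.12e-6 M.
pOH = 5.51, so pH = 14.00 - 5.51 = 8.49.

8.49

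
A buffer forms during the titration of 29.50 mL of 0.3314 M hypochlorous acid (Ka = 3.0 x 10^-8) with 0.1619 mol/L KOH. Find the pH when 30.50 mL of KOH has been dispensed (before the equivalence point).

7.53

Initial n(HClO) = 0.3314 x 0.02950 = 0.009776 mol.
n(KOH) added = 0.1619 x 0.03050 = 0.004938 mol, converting that many moles of HClO to ClO-.
Remaining n(HClO) = 0.004838 mol; n(ClO-) = 0.004938 mol.
By Henderson-Hasselbalch, pH = pKa + log([A^-]/[HA]) = 7.52 + log(0.004938/0.004838) = 7.52 + (+0.01) = 7.53.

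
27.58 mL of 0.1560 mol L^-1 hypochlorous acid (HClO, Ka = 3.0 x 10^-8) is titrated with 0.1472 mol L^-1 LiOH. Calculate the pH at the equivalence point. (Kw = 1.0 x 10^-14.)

10.20

n(HClO) = 0.1560 x 0.02758 = 0.004302 mol; V(LiOH) at equivalence = 0.004302/0.1472 = 0.02923 L.
At equivalence all the acid is converted to ClO-; total volume = 0.02758 + 0.02923 = 0.05681 L, so [ClO-] = 0.004302/0.05681 = 0.07574 M.
Kb = Kw/Ka = 1.0e-14 / 3.0 x 10^-8 = 3.33e-7.
[OH^-] = sqrt(Kb x [ClO-]) = sqrt(3.33e-7 x 0.07574) = 0.000159 M.
pOH = 3.80, so pH = 14.00 - 3.80 = 10.20.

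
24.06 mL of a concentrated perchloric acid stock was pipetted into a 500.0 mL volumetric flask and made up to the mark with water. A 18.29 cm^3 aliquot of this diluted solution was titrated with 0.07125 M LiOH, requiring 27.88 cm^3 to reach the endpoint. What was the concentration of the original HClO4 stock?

2.26 M

n(LiOH) = 0.07125 x 0.02788 = 0.001986 mol.
n(HClO4) in the aliquot = 0.001986 mol.
[diluted HClO4] = 0.001986 / 0.01829 = 0.1086 M.
Dilution factor = 500.0/24.06 = 20.78, so [stock] = 0.1086 x 20.78 = 2.26 M.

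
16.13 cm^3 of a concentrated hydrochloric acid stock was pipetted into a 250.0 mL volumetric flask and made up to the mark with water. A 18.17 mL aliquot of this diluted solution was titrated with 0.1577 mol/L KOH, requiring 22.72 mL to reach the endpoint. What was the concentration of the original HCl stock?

3.06 M

n(KOH) = 0.1577 x 0.02272 = 0.003583 mol.
n(HCl) in the aliquot = 0.003583 mol.
[diluted HCl] = 0.003583 / 0.01817 = 0.1972 M.
Dilution factor = 250.0/16.13 = 15.50, so [stock] = 0.1972 x 15.50 = 3.06 M.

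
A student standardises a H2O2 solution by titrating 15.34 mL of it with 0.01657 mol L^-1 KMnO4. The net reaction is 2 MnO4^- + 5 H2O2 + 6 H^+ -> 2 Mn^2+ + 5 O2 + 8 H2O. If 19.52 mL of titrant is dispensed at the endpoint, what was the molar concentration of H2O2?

n(KMnO4) = 0.01657 x 0.01952 = 0.0003234 mol.
From the balanced equation, 2 mol KMnO4 reacts with 5 mol H2O2, so n(H2O2) = 0.0003234 x 5/2 = 0.0008086 mol.
[H2O2] = 0.0008086 / 0.01534 L = 0.0527 M.

0.0527 M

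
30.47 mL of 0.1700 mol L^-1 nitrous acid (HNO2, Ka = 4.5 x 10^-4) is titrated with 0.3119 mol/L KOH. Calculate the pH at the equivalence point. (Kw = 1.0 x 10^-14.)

n(HNO2) = 0.1700 x 0.03047 = 0.005180 mol; V(KOH) at equivalence = 0.005180/0.3119 = 0.01661 L.
At equivalence all the acid is converted to NO2-; total volume = 0.03047 + 0.01661 = 0.04708 L, so [NO2-] = 0.005180/0.04708 = 0.1100 M.
Kb = Kw/Ka = 1.0e-14 / 4.5 x 10^-4 = 2.22e-11.
[OH^-] = sqrt(Kb x [NO2-]) = sqrt(2.22e-11 x 0.1100) = 1.56e-6 M.
pOH = 5.81, so pH = 14.00 - 5.81 = 8.19.

8.19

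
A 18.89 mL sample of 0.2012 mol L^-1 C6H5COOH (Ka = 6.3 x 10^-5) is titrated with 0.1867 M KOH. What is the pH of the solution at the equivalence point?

n(C6H5COOH) = 0.2012 x 0.01889 = 0.003801 mol; V(KOH) at equivalence = 0.003801/0.1867 = 0.02036 L.
At equivalence all the acid is converted to C6H5COO-; total volume = 0.01889 + 0.02036 = 0.03925 L, so [C6H5COO-] = 0.003801/0.03925 = 0.09684 M.
Kb = Kw/Ka = 1.0e-14 / 6.3 x 10^-5 = 1.59e-10.
[OH^-] = sqrt(Kb x [C6H5COO-]) = sqrt(1.59e-10 x 0.09684) = 3.92e-6 M.
pOH = 5.41, so pH = 14.00 - 5.41 = 8.59.

8.59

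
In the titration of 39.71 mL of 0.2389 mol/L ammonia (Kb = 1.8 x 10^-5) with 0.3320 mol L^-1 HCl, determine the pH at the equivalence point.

n(NH3) = 0.2389 x 0.03971 = 0.009487 mol; V(HCl) at equivalence = 0.009487/0.3320 = 0.02857 L.
At equivalence the base is fully converted to NH4+; total volume = 0.06828 L, so [NH4+] = 0.009487/0.06828 = 0.1389 M.
Ka(NH4+) = Kw/Kb = 1.0e-14 / 1.8 x 10^-5 = 5.56e-10.
[H^+] = sqrt(Ka x [NH4+]) = sqrt(5.56e-10 x 0.1389) = 8.79e-6 M.
pH = -log(8.79e-6) = 5.06.

5.06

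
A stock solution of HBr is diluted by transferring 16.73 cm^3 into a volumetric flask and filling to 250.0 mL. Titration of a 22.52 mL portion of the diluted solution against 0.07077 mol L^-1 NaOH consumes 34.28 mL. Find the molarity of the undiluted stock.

1.61 M

n(NaOH) = 0.07077 x 0.03428 = 0.002426 mol.
n(HBr) in the aliquot = 0.002426 mol.
[diluted HBr] = 0.002426 / 0.02252 = 0.1077 M.
Dilution factor = 250.0/16.73 = 14.94, so [stock] = 0.1077 x 14.94 = 1.61 M.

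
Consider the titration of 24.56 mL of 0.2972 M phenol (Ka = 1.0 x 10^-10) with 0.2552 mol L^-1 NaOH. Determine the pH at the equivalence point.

11.57

n(C6H5OH) = 0.2972 x 0.02456 = 0.007299 mol; V(NaOH) at equivalence = 0.007299/0.2552 = 0.02860 L.
At equivalence all the acid is converted to C6H5O-; total volume = 0.02456 + 0.02860 = 0.05316 L, so [C6H5O-] = 0.007299/0.05316 = 0.1373 M.
Kb = Kw/Ka = 1.0e-14 / 1.0 x 10^-10 = 0.000100.
[OH^-] = sqrt(Kb x [C6H5O-]) = sqrt(0.000100 x 0.1373) = 0.00371 M.
pOH = 2.43, so pH = 14.00 - 2.43 = 11.57.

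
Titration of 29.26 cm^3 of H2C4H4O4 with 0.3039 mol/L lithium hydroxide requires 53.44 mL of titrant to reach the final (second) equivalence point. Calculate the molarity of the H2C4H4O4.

n(LiOH) = 0.3039 x 0.05344 = 0.01624 mol.
At the final (second) equivalence point, 2 mol OH^- react per mol H2C4H4O4, so n(H2C4H4O4) = 0.01624 / 2 = 0.008120 mol.
[H2C4H4O4] = 0.008120 / 0.02926 L = 0.278 M.

0.278 M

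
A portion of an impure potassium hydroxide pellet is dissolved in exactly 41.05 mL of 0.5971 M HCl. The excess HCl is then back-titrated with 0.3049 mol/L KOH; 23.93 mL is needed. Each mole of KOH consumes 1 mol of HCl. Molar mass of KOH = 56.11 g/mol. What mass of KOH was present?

Total n(HCl) added = 0.5971 x 0.04105 = 0.02451 mol.
n(KOH) used = 0.3049 x 0.02393 = 0.007296 mol, which equals the excess n(HCl).
So n(HCl) consumed by the sample = 0.02451 - 0.007296 = 0.01721 mol.
n(KOH) = 0.01721 / 1 = 0.01721 mol.
mass = 0.01721 mol x 56.11 g/mol = 0.966 g.

0.966 g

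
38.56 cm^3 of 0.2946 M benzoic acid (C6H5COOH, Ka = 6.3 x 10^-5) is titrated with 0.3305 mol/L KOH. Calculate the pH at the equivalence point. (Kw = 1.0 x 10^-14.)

8.70

n(C6H5COOH) = 0.2946 x 0.03856 = 0.01136 mol; V(KOH) at equivalence = 0.01136/0.3305 = 0.03437 L.
At equivalence all the acid is converted to C6H5COO-; total volume = 0.03856 + 0.03437 = 0.07293 L, so [C6H5COO-] = 0.01136/0.07293 = 0.1558 M.
Kb = Kw/Ka = 1.0e-14 / 6.3 x 10^-5 = 1.59e-10.
[OH^-] = sqrt(Kb x [C6H5COO-]) = sqrt(1.59e-10 x 0.1558) = 4.97e-6 M.
pOH = 5.30, so pH = 14.00 - 5.30 = 8.70.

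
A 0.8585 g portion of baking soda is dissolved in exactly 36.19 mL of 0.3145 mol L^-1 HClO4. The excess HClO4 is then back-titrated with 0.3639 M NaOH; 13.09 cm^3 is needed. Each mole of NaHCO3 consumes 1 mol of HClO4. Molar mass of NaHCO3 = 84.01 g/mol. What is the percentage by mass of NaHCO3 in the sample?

64.8%

Total n(HClO4) added = 0.3145 x 0.03619 = 0.01138 mol.
n(NaOH) used = 0.3639 x 0.01309 = 0.004763 mol, which equals the excess n(HClO4).
So n(HClO4) consumed by the sample = 0.01138 - 0.004763 = 0.006618 mol.
n(NaHCO3) = 0.006618 / 1 = 0.006618 mol.
mass NaHCO3 = 0.006618 x 84.01 = 0.5560 g, so %NaHCO3 = 0.5560/0.8585 x 100 = 64.8%.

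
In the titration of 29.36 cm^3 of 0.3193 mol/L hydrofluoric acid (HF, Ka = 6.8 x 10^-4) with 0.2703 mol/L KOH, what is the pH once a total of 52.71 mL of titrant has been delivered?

n(acid) = 0.3193 x 0.02936 = 0.009375 mol; n(KOH) added = 0.2703 x 0.05271 = 0.01425 mol.
Base is in excess by 0.01425 - 0.009375 = 0.004873 mol in a total volume of 0.08207 L.
[OH^-] = 0.004873/0.08207 = 0.05937 M, so pOH = 1.23 and pH = 14.00 - 1.23 = 12.77.

12.77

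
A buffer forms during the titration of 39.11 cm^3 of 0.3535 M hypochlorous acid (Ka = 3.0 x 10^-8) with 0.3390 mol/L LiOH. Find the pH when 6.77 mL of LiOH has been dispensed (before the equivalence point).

Initial n(HClO) = 0.3535 x 0.03911 = 0.01383 mol.
n(LiOH) added = 0.3390 x 0.006770 = 0.002295 mol, converting that many moles of HClO to ClO-.
Remaining n(HClO) = 0.01153 mol; n(ClO-) = 0.002295 mol.
By Henderson-Hasselbalch, pH = pKa + log([A^-]/[HA]) = 7.52 + log(0.002295/0.01153) = 7.52 + (-0.70) = 6.82.

6.82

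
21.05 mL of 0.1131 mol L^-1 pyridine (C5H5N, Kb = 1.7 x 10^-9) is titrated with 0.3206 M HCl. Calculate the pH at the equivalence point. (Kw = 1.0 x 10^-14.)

3.15

n(C5H5N) = 0.1131 x 0.02105 = 0.002381 mol; V(HCl) at equivalence = 0.002381/0.3206 = 0.007426 L.
At equivalence the base is fully converted to C5H5NH+; total volume = 0.02848 L, so [C5H5NH+] = 0.002381/0.02848 = 0.08361 M.
Ka(C5H5NH+) = Kw/Kb = 1.0e-14 / 1.7 x 10^-9 = 5.88e-6.
[H^+] = sqrt(Ka x [C5H5NH+]) = sqrt(5.88e-6 x 0.08361) = 0.000701 M.
pH = -log(0.000701) = 3.15.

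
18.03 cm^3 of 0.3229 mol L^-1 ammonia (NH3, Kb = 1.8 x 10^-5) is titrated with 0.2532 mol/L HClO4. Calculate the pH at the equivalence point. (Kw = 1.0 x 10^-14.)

n(NH3) = 0.3229 x 0.01803 = 0.005822 mol; V(HClO4) at equivalence = 0.005822/0.2532 = 0.02299 L.
At equivalence the base is fully converted to NH4+; total volume = 0.04102 L, so [NH4+] = 0.005822/0.04102 = 0.1419 M.
Ka(NH4+) = Kw/Kb = 1.0e-14 / 1.8 x 10^-5 = 5.56e-10.
[H^+] = sqrt(Ka x [NH4+]) = sqrt(5.56e-10 x 0.1419) = 8.88e-6 M.
pH = -log(8.88e-6) = 5.05.

5.05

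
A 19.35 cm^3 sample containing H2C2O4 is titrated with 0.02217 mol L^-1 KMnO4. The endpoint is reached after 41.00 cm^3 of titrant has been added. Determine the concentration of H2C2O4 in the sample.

n(KMnO4) = 0.02217 x 0.04100 = 0.0009090 mol.
From the balanced equation, 2 mol KMnO4 reacts with 5 mol H2C2O4, so n(H2C2O4) = 0.0009090 x 5/2 = 0.002272 mol.
[H2C2O4] = 0.002272 / 0.01935 L = 0.117 M.

0.117 M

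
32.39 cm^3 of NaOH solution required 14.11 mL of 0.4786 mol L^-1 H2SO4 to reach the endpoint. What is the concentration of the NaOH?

n(H2SO4) delivered = 0.4786 x 0.01411 = 0.006753 mol.
The reaction is 2 NaOH + 1 H2SO4, so n(NaOH) = 0.006753 x 2/1 = 0.01351 mol.
[NaOH] = 0.01351 mol / 0.03239 L = 0.417 M.

0.417 M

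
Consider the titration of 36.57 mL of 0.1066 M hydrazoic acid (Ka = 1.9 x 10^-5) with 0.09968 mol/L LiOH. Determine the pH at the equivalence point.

8.72

n(HN3) = 0.1066 x 0.03657 = 0.003898 mol; V(LiOH) at equivalence = 0.003898/0.09968 = 0.03911 L.
At equivalence all the acid is converted to N3-; total volume = 0.03657 + 0.03911 = 0.07568 L, so [N3-] = 0.003898/0.07568 = 0.05151 M.
Kb = Kw/Ka = 1.0e-14 / 1.9 x 10^-5 = 5.26e-10.
[OH^-] = sqrt(Kb x [N3-]) = sqrt(5.26e-10 x 0.05151) = 5.21e-6 M.
pOH = 5.28, so pH = 14.00 - 5.28 = 8.72.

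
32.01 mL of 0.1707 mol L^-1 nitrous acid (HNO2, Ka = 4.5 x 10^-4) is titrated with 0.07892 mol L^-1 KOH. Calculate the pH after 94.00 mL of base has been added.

n(acid) = 0.1707 x 0.03201 = 0.005464 mol; n(KOH) added = 0.07892 x 0.09400 = 0.007418 mol.
Base is in excess by 0.007418 - 0.005464 = 0.001954 mol in a total volume of 0.1260 L.
[OH^-] = 0.001954/0.1260 = 0.01551 M, so pOH = 1.81 and pH = 14.00 - 1.81 = 12.19.

12.19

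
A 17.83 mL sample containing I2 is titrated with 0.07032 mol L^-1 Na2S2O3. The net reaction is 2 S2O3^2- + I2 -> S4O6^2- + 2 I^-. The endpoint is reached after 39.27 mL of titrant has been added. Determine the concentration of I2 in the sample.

n(Na2S2O3) = 0.07032 x 0.03927 = 0.002761 mol.
From the balanced equation, 2 mol Na2S2O3 reacts with 1 mol I2, so n(I2) = 0.002761 x 1/2 = 0.001381 mol.
[I2] = 0.001381 / 0.01783 L = 0.0774 M.

0.0774 M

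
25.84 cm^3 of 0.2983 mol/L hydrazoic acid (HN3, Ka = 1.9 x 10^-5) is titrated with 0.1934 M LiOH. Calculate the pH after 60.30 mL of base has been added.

12.66

n(acid) = 0.2983 x 0.02584 = 0.007708 mol; n(LiOH) added = 0.1934 x 0.06030 = 0.01166 mol.
Base is in excess by 0.01166 - 0.007708 = 0.003954 mol in a total volume of 0.08614 L.
[OH^-] = 0.003954/0.08614 = 0.04590 M, so pOH = 1.34 and pH = 14.00 - 1.34 = 12.66.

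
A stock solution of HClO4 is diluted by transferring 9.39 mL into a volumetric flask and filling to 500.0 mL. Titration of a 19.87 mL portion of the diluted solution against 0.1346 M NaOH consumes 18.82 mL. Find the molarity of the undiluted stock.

n(NaOH) = 0.1346 x 0.01882 = 0.002533 mol.
n(HClO4) in the aliquot = 0.002533 mol.
[diluted HClO4] = 0.002533 / 0.01987 = 0.1275 M.
Dilution factor = 500.0/9.390 = 53.25, so [stock] = 0.1275 x 53.25 = 6.79 M.

6.79 M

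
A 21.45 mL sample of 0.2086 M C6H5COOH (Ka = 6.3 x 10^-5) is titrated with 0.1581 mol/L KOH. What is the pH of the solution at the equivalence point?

8.58

n(C6H5COOH) = 0.2086 x 0.02145 = 0.004474 mol; V(KOH) at equivalence = 0.004474/0.1581 = 0.02830 L.
At equivalence all the acid is converted to C6H5COO-; total volume = 0.02145 + 0.02830 = 0.04975 L, so [C6H5COO-] = 0.004474/0.04975 = 0.08994 M.
Kb = Kw/Ka = 1.0e-14 / 6.3 x 10^-5 = 1.59e-10.
[OH^-] = sqrt(Kb x [C6H5COO-]) = sqrt(1.59e-10 x 0.08994) = 3.78e-6 M.
pOH = 5.42, so pH = 14.00 - 5.42 = 8.58.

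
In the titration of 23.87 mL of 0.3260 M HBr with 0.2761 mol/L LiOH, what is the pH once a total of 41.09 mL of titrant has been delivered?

12.74

n(acid) = 0.3260 x 0.02387 = 0.007782 mol; n(LiOH) added = 0.2761 x 0.04109 = 0.01134 mol.
Base is in excess by 0.01134 - 0.007782 = 0.003563 mol in a total volume of 0.06496 L.
[OH^-] = 0.003563/0.06496 = 0.05485 M, so pOH = 1.26 and pH = 14.00 - 1.26 = 12.74.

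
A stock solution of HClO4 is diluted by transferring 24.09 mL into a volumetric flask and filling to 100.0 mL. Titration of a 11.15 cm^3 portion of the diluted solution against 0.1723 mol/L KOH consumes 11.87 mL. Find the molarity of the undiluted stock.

0.761 M

n(KOH) = 0.1723 x 0.01187 = 0.002045 mol.
n(HClO4) in the aliquot = 0.002045 mol.
[diluted HClO4] = 0.002045 / 0.01115 = 0.1834 M.
Dilution factor = 100.0/24.09 = 4.151, so [stock] = 0.1834 x 4.151 = 0.761 M.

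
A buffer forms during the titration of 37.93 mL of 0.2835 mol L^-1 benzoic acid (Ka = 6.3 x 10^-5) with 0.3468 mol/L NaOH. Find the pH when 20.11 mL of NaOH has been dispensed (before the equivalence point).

Initial n(C6H5COOH) = 0.2835 x 0.03793 = 0.01075 mol.
n(NaOH) added = 0.3468 x 0.02011 = 0.006974 mol, converting that many moles of C6H5COOH to C6H5COO-.
Remaining n(C6H5COOH) = 0.003779 mol; n(C6H5COO-) = 0.006974 mol.
By Henderson-Hasselbalch, pH = pKa + log([A^-]/[HA]) = 4.20 + log(0.006974/0.003779) = 4.20 + (+0.27) = 4.47.

4.47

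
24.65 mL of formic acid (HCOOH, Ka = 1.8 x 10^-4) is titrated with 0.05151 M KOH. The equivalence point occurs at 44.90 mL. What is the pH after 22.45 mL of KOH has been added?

3.74

22.45 mL is exactly half the equivalence volume (44.90/2), i.e. the half-equivalence point.
There, n(HA) = n(A^-), so pH = pKa = -log(1.8 x 10^-4) = 3.74.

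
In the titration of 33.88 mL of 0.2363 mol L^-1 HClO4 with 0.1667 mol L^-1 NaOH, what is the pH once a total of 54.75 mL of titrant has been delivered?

12.10

n(acid) = 0.2363 x 0.03388 = 0.008006 mol; n(NaOH) added = 0.1667 x 0.05475 = 0.009127 mol.
Base is in excess by 0.009127 - 0.008006 = 0.001121 mol in a total volume of 0.08863 L.
[OH^-] = 0.001121/0.08863 = 0.01265 M, so pOH = 1.90 and pH = 14.00 - 1.90 = 12.10.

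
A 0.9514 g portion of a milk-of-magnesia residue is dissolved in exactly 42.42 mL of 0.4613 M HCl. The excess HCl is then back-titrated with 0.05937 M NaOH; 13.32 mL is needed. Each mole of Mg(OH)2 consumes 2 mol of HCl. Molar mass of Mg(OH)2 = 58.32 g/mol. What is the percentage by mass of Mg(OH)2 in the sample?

Total n(HCl) added = 0.4613 x 0.04242 = 0.01957 mol.
n(NaOH) used = 0.05937 x 0.01332 = 0.0007908 mol, which equals the excess n(HCl).
So n(HCl) consumed by the sample = 0.01957 - 0.0007908 = 0.01878 mol.
n(Mg(OH)2) = 0.01878 / 2 = 0.009389 mol.
mass Mg(OH)2 = 0.009389 x 58.32 = 0.5476 g, so %Mg(OH)2 = 0.5476/0.9514 x 100 = 57.6%.

57.6%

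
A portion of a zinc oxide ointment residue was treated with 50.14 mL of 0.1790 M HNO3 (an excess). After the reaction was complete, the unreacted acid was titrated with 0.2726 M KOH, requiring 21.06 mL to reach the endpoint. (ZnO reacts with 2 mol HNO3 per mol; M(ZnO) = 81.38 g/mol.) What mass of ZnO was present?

0.132 g

Total n(HNO3) added = 0.1790 x 0.05014 = 0.008975 mol.
n(KOH) used = 0.2726 x 0.02106 = 0.005741 mol, which equals the excess n(HNO3).
So n(HNO3) consumed by the sample = 0.008975 - 0.005741 = 0.003234 mol.
n(ZnO) = 0.003234 / 2 = 0.001617 mol.
mass = 0.001617 mol x 81.38 g/mol = 0.132 g.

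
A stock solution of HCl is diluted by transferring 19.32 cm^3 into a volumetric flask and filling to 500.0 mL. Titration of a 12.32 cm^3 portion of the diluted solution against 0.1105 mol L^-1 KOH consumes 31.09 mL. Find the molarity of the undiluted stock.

n(KOH) = 0.1105 x 0.03109 = 0.003435 mol.
n(HCl) in the aliquot = 0.003435 mol.
[diluted HCl] = 0.003435 / 0.01232 = 0.2789 M.
Dilution factor = 500.0/19.32 = 25.88, so [stock] = 0.2789 x 25.88 = 7.22 M.

7.22 M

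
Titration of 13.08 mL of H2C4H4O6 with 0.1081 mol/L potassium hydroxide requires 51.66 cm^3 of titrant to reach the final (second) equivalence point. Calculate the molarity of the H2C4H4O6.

0.213 M

n(KOH) = 0.1081 x 0.05166 = 0.005584 mol.
At the final (second) equivalence point, 2 mol OH^- react per mol H2C4H4O6, so n(H2C4H4O6) = 0.005584 / 2 = 0.002792 mol.
[H2C4H4O6] = 0.002792 / 0.01308 L = 0.213 M.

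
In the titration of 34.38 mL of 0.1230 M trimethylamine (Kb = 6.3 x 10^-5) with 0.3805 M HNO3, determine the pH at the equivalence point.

n((CH3)3N) = 0.1230 x 0.03438 = 0.004229 mol; V(HNO3) at equivalence = 0.004229/0.3805 = 0.01111 L.
At equivalence the base is fully converted to (CH3)3NH+; total volume = 0.04549 L, so [(CH3)3NH+] = 0.004229/0.04549 = 0.09295 M.
Ka((CH3)3NH+) = Kw/Kb = 1.0e-14 / 6.3 x 10^-5 = 1.59e-10.
[H^+] = sqrt(Ka x [(CH3)3NH+]) = sqrt(1.59e-10 x 0.09295) = 3.84e-6 M.
pH = -log(3.84e-6) = 5.42.

5.42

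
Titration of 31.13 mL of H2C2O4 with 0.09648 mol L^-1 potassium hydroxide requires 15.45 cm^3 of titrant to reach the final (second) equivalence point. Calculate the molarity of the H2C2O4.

0.0239 M

n(KOH) = 0.09648 x 0.01545 = 0.001491 mol.
At the final (second) equivalence point, 2 mol OH^- react per mol H2C2O4, so n(H2C2O4) = 0.001491 / 2 = 0.0007453 mol.
[H2C2O4] = 0.0007453 / 0.03113 L = 0.0239 M.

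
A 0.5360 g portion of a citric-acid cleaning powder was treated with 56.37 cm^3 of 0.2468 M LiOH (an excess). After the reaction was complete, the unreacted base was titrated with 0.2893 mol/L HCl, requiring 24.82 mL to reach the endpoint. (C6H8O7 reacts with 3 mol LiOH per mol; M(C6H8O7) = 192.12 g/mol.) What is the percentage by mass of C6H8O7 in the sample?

Total n(LiOH) added = 0.2468 x 0.05637 = 0.01391 mol.
n(HCl) used = 0.2893 x 0.02482 = 0.007180 mol, which equals the excess n(LiOH).
So n(LiOH) consumed by the sample = 0.01391 - 0.007180 = 0.006732 mol.
n(C6H8O7) = 0.006732 / 3 = 0.002244 mol.
mass C6H8O7 = 0.002244 x 192.12 = 0.4311 g, so %C6H8O7 = 0.4311/0.5360 x 100 = 80.4%.

80.4%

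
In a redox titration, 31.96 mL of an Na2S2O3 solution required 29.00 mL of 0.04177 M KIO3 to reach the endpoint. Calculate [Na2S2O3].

n(KIO3) = 0.04177 x 0.02900 = 0.001211 mol.
From the balanced equation, 1 mol KIO3 reacts with 6 mol Na2S2O3, so n(Na2S2O3) = 0.001211 x 6/1 = 0.007268 mol.
[Na2S2O3] = 0.007268 / 0.03196 L = 0.227 M.

0.227 M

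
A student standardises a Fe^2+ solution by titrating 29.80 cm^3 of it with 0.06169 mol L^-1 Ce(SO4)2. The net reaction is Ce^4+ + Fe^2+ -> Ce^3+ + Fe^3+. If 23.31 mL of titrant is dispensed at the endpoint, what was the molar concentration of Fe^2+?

n(Ce(SO4)2) = 0.06169 x 0.02331 = 0.001438 mol.
From the balanced equation, 1 mol Ce(SO4)2 reacts with 1 mol Fe^2+, so n(Fe^2+) = 0.001438 x 1/1 = 0.001438 mol.
[Fe^2+] = 0.001438 / 0.02980 L = 0.0483 M.

0.0483 M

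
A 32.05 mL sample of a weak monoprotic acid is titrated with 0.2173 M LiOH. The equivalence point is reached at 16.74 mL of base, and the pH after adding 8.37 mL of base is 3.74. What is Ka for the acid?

1.8 x 10^-4

8.37 mL is half of the equivalence volume, so this is the half-equivalence point where [HA] = [A^-].
At half-equivalence pH = pKa, so pKa = 3.74.
Ka = 10^(-3.74) = 1.8 x 10^-4.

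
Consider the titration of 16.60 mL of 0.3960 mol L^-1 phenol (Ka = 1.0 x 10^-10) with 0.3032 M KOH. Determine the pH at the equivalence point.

11.62

n(C6H5OH) = 0.3960 x 0.01660 = 0.006574 mol; V(KOH) at equivalence = 0.006574/0.3032 = 0.02168 L.
At equivalence all the acid is converted to C6H5O-; total volume = 0.01660 + 0.02168 = 0.03828 L, so [C6H5O-] = 0.006574/0.03828 = 0.1717 M.
Kb = Kw/Ka = 1.0e-14 / 1.0 x 10^-10 = 0.000100.
[OH^-] = sqrt(Kb x [C6H5O-]) = sqrt(0.000100 x 0.1717) = 0.00414 M.
pOH = 2.38, so pH = 14.00 - 2.38 = 11.62.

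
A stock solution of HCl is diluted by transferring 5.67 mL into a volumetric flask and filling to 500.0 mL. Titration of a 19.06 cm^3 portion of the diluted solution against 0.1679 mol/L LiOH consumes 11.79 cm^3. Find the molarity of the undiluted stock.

n(LiOH) = 0.1679 x 0.01179 = 0.001980 mol.
n(HCl) in the aliquot = 0.001980 mol.
[diluted HCl] = 0.001980 / 0.01906 = 0.1039 M.
Dilution factor = 500.0/5.670 = 88.18, so [stock] = 0.1039 x 88.18 = 9.16 M.

9.16 M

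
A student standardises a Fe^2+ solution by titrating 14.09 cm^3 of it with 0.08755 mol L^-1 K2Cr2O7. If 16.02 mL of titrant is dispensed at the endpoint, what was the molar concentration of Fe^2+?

n(K2Cr2O7) = 0.08755 x 0.01602 = 0.001403 mol.
From the balanced equation, 1 mol K2Cr2O7 reacts with 6 mol Fe^2+, so n(Fe^2+) = 0.001403 x 6/1 = 0.008415 mol.
[Fe^2+] = 0.008415 / 0.01409 L = 0.597 M.

0.597 M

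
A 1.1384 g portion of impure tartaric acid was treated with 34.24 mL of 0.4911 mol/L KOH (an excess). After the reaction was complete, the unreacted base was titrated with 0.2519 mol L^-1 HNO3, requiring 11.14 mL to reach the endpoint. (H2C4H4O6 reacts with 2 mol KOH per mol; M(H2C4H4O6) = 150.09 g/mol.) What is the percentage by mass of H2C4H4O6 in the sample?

Total n(KOH) added = 0.4911 x 0.03424 = 0.01682 mol.
n(HNO3) used = 0.2519 x 0.01114 = 0.002806 mol, which equals the excess n(KOH).
So n(KOH) consumed by the sample = 0.01682 - 0.002806 = 0.01401 mol.
n(H2C4H4O6) = 0.01401 / 2 = 0.007005 mol.
mass H2C4H4O6 = 0.007005 x 150.09 = 1.051 g, so %H2C4H4O6 = 1.051/1.1384 x 100 = 92.4%.

92.4%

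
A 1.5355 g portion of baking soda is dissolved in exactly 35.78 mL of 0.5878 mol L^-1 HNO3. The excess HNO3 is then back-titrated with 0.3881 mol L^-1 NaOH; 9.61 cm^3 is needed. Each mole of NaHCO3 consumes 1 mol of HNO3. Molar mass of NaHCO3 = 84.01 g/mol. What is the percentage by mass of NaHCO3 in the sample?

Total n(HNO3) added = 0.5878 x 0.03578 = 0.02103 mol.
n(NaOH) used = 0.3881 x 0.009610 = 0.003730 mol, which equals the excess n(HNO3).
So n(HNO3) consumed by the sample = 0.02103 - 0.003730 = 0.01730 mol.
n(NaHCO3) = 0.01730 / 1 = 0.01730 mol.
mass NaHCO3 = 0.01730 x 84.01 = 1.454 g, so %NaHCO3 = 1.454/1.5355 x 100 = 94.7%.

94.7%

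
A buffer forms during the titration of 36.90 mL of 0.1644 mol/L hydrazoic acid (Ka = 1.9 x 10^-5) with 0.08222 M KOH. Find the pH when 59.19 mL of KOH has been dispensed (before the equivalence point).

5.33

Initial n(HN3) = 0.1644 x 0.03690 = 0.006066 mol.
n(KOH) added = 0.08222 x 0.05919 = 0.004867 mol, converting that many moles of HN3 to N3-.
Remaining n(HN3) = 0.001200 mol; n(N3-) = 0.004867 mol.
By Henderson-Hasselbalch, pH = pKa + log([A^-]/[HA]) = 4.72 + log(0.004867/0.001200) = 4.72 + (+0.61) = 5.33.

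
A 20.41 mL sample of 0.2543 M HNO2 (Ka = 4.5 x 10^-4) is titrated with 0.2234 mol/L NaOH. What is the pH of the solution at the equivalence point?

n(HNO2) = 0.2543 x 0.02041 = 0.005190 mol; V(NaOH) at equivalence = 0.005190/0.2234 = 0.02323 L.
At equivalence all the acid is converted to NO2-; total volume = 0.02041 + 0.02323 = 0.04364 L, so [NO2-] = 0.005190/0.04364 = 0.1189 M.
Kb = Kw/Ka = 1.0e-14 / 4.5 x 10^-4 = 2.22e-11.
[OH^-] = sqrt(Kb x [NO2-]) = sqrt(2.22e-11 x 0.1189) = 1.63e-6 M.
pOH = 5.79, so pH = 14.00 - 5.79 = 8.21.

8.21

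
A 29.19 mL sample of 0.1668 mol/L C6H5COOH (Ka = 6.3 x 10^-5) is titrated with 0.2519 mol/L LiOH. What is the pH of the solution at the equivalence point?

8.60

n(C6H5COOH) = 0.1668 x 0.02919 = 0.004869 mol; V(LiOH) at equivalence = 0.004869/0.2519 = 0.01933 L.
At equivalence all the acid is converted to C6H5COO-; total volume = 0.02919 + 0.01933 = 0.04852 L, so [C6H5COO-] = 0.004869/0.04852 = 0.1004 M.
Kb = Kw/Ka = 1.0e-14 / 6.3 x 10^-5 = 1.59e-10.
[OH^-] = sqrt(Kb x [C6H5COO-]) = sqrt(1.59e-10 x 0.1004) = 3.99e-6 M.
pOH = 5.40, so pH = 14.00 - 5.40 = 8.60.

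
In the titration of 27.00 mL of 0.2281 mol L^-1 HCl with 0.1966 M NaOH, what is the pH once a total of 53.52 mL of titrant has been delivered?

n(acid) = 0.2281 x 0.02700 = 0.006159 mol; n(NaOH) added = 0.1966 x 0.05352 = 0.01052 mol.
Base is in excess by 0.01052 - 0.006159 = 0.004363 mol in a total volume of 0.08052 L.
[OH^-] = 0.004363/0.08052 = 0.05419 M, so pOH = 1.27 and pH = 14.00 - 1.27 = 12.73.

12.73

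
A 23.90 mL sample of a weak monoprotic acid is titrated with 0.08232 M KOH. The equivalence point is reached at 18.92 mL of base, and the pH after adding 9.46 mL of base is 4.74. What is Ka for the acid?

9.46 mL is half of the equivalence volume, so this is the half-equivalence point where [HA] = [A^-].
At half-equivalence pH = pKa, so pKa = 4.74.
Ka = 10^(-4.74) = 1.8 x 10^-5.

1.8 x 10^-5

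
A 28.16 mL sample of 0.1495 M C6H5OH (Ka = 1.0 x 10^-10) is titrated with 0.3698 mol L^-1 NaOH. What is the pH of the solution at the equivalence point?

11.51

n(C6H5OH) = 0.1495 x 0.02816 = 0.004210 mol; V(NaOH) at equivalence = 0.004210/0.3698 = 0.01138 L.
At equivalence all the acid is converted to C6H5O-; total volume = 0.02816 + 0.01138 = 0.03954 L, so [C6H5O-] = 0.004210/0.03954 = 0.1065 M.
Kb = Kw/Ka = 1.0e-14 / 1.0 x 10^-10 = 0.000100.
[OH^-] = sqrt(Kb x [C6H5O-]) = sqrt(0.000100 x 0.1065) = 0.00326 M.
pOH = 2.49, so pH = 14.00 - 2.49 = 11.51.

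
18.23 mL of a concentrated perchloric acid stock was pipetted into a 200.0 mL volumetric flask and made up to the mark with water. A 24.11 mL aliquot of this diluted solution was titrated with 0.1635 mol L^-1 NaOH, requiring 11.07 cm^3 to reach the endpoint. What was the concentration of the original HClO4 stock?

0.824 M

n(NaOH) = 0.1635 x 0.01107 = 0.001810 mol.
n(HClO4) in the aliquot = 0.001810 mol.
[diluted HClO4] = 0.001810 / 0.02411 = 0.07507 M.
Dilution factor = 200.0/18.23 = 10.97, so [stock] = 0.07507 x 10.97 = 0.824 M.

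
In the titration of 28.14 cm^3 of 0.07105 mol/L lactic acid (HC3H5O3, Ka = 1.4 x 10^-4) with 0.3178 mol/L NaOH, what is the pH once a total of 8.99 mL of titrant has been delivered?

12.36

n(acid) = 0.07105 x 0.02814 = 0.001999 mol; n(NaOH) added = 0.3178 x 0.008990 = 0.002857 mol.
Base is in excess by 0.002857 - 0.001999 = 0.0008577 mol in a total volume of 0.03713 L.
[OH^-] = 0.0008577/0.03713 = 0.02310 M, so pOH = 1.64 and pH = 14.00 - 1.64 = 12.36.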